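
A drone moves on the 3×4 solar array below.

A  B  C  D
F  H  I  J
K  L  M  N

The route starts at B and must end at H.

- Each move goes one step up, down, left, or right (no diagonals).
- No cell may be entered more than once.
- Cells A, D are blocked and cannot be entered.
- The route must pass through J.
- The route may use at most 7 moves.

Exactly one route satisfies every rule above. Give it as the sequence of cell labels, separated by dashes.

B - C - I - J - N - M - L - H

The budget equals the shortest possible length, so every move has to be on a shortest route through the required cells.
Route from B: right 1 to C, down 1 to I, right 1 to J, down 1 to N, left 2 to L, up 1 to H — 7 moves in all.
Check: all required cells visited; 7 ≤ 7 moves.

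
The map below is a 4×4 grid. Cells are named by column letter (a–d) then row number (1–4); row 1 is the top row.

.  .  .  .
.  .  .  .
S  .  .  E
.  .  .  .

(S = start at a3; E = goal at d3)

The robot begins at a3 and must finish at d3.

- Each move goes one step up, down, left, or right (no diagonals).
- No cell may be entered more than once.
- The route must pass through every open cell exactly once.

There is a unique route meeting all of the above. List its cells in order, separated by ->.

Need to visit all 16 open cells exactly once, starting at a3 and ending at d3.
Cell a4 has only two open neighbours (a3 and b4), so the path must pass straight through it: one of those is the cell it's entered from and the other is where it exits.
Route from a3: down to a4, right to b4, 2× up (reaching b2), left to a2, up to a1, 3× right (reaching d1), down to d2, left to c2, 2× down (reaching c4), right to d4, up to d3 — 15 moves in all.
Check: all 16 open cells covered.

a3 -> a4 -> b4 -> b3 -> b2 -> a2 -> a1 -> b1 -> c1 -> d1 -> d2 -> c2 -> c3 -> c4 -> d4 -> d3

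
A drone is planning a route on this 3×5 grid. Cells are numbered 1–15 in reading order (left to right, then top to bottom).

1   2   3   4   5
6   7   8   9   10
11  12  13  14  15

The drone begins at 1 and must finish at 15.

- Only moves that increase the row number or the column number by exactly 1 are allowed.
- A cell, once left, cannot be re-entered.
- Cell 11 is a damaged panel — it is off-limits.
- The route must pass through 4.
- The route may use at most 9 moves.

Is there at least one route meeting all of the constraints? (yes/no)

One route that works: 1 → 2 → 3 → 4 → 9 → 14 → 15.

yes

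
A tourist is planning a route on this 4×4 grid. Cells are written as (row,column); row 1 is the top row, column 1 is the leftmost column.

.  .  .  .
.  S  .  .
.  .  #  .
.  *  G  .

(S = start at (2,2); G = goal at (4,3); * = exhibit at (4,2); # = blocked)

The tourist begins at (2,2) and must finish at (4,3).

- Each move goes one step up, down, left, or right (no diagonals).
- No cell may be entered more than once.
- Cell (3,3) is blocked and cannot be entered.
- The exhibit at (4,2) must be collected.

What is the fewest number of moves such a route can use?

3

Any route passes through (4,2) somewhere between (2,2) and (4,3). Summing Manhattan distances along the two legs ((2,2) → (4,2) → (4,3)) gives a lower bound of 2 + 1 = 3 moves.
A route of 3 moves achieves this: (2,2) → (3,2) → (4,2) → (4,3).
Since 3 matches the lower bound, it is optimal.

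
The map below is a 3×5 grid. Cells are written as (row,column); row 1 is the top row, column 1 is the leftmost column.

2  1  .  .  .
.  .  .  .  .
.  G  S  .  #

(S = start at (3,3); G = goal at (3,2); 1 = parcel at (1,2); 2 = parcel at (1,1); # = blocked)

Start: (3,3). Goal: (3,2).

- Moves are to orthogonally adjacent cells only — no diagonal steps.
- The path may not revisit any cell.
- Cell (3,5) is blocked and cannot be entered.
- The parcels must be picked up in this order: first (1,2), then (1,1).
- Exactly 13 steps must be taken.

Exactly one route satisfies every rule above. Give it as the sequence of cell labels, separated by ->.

(3,3) -> (3,4) -> (2,4) -> (2,5) -> (1,5) -> (1,4) -> (1,3) -> (2,3) -> (2,2) -> (1,2) -> (1,1) -> (2,1) -> (3,1) -> (3,2)

The waypoints must appear in the order (1,2), (1,1), with no cell reused.
Route from (3,3): right to (3,4), up to (2,4), right to (2,5), up to (1,5), 2× left (reaching (1,3)), down to (2,3), left to (2,2), up to (1,2), left to (1,1), 2× down (reaching (3,1)), right to (3,2) — 13 moves in all.
Check: order respected (1 at step 9, 2 at step 10); 13 moves as required.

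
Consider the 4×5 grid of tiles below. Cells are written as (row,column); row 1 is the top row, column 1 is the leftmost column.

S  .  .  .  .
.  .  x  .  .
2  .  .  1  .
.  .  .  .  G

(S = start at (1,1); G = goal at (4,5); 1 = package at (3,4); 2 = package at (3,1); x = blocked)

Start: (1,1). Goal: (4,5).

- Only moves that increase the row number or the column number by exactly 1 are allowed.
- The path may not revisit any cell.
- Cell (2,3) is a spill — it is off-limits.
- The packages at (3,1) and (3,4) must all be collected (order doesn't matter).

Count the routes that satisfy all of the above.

A right/down-only route from (1,1) to (4,5) makes exactly 3 down-moves and 4 right-moves in some order.
With no other constraints that would be C(7,3) = 35 routes.
A monotone route can only reach the required cells in the order (3,1), (3,4), so split there and multiply the segment counts (each segment already excludes blocked cells): (1,1)→(3,1): 1; (3,1)→(3,4): 1; (3,4)→(4,5): 2; product = 2.
That gives 2 routes.

2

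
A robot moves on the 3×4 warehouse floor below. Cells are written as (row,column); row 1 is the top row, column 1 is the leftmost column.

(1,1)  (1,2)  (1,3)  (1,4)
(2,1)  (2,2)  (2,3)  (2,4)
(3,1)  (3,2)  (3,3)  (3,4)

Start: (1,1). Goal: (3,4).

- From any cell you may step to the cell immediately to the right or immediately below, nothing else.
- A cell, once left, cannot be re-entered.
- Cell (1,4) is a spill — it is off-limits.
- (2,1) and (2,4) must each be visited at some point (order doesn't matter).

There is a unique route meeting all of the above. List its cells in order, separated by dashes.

(1,1) - (2,1) - (2,2) - (2,3) - (2,4) - (3,4)

Moves only go right or down, so the column and row indices never decrease.
Route from (1,1): down to (2,1), 3× right (reaching (2,4)), down to (3,4) — 5 moves in all.
Check: all required cells visited.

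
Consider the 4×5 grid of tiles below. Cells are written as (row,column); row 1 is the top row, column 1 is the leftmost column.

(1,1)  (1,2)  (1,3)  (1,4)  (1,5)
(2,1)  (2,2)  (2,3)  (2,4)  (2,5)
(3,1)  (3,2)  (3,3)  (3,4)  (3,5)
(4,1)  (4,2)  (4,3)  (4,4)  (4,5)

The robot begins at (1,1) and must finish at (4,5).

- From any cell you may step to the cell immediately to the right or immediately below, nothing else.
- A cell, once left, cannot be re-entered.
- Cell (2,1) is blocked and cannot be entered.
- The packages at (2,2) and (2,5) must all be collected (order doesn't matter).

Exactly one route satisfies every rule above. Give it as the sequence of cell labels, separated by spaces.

(1,1) (1,2) (2,2) (2,3) (2,4) (2,5) (3,5) (4,5)

Moves only go right or down, so the column and row indices never decrease.
Route from (1,1): right to (1,2), down to (2,2), 3× right (reaching (2,5)), 2× down (reaching (4,5)) — 7 moves in all.
Check: all required cells visited.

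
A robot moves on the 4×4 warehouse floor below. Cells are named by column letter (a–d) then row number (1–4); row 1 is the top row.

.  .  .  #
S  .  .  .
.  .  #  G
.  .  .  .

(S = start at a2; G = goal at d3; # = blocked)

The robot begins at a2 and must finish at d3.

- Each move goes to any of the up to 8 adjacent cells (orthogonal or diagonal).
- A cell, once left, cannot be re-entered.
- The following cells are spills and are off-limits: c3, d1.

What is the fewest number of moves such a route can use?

3

With diagonal moves allowed, the Chebyshev distance max(|Δrow|,|Δcol|) from a2 to d3 is 3, so at least 3 moves are needed.
A route of 3 moves achieves this: a2 → b1 → c2 → d3.
Since 3 matches the lower bound, it is optimal.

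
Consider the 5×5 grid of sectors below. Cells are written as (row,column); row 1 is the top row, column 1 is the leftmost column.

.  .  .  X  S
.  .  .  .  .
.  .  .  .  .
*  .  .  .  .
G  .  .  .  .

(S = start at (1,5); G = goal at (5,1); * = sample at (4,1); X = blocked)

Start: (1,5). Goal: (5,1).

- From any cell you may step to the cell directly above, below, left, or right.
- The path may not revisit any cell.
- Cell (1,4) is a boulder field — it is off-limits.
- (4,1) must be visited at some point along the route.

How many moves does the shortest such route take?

Any route passes through (4,1) somewhere between (1,5) and (5,1). Summing Manhattan distances along the two legs ((1,5) → (4,1) → (5,1)) gives a lower bound of 7 + 1 = 8 moves.
A route of 8 moves achieves this: (1,5) → (2,5) → (3,5) → (4,5) → (4,4) → (4,3) → (4,2) → (4,1) → (5,1).
Since 8 matches the lower bound, it is optimal.

8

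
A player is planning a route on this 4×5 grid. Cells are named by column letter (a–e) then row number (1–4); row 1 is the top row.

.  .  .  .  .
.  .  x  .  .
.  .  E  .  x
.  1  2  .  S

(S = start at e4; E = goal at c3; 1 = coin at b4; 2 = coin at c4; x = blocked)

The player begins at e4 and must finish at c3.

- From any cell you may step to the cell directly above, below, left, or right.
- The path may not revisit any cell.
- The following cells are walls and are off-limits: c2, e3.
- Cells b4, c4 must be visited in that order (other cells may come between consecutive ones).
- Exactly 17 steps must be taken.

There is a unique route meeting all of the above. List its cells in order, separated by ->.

The waypoints must appear in the order b4, c4, with no cell reused.
Route from e4: left 1 to d4, up 2 to d2, right 1 to e2, up 1 to e1, left 4 to a1, down 1 to a2, right 1 to b2, down 1 to b3, left 1 to a3, down 1 to a4, right 2 to c4, up 1 to c3 — 17 moves in all.
Check: order respected (1 at step 15, 2 at step 16); 17 moves as required.

e4 -> d4 -> d3 -> d2 -> e2 -> e1 -> d1 -> c1 -> b1 -> a1 -> a2 -> b2 -> b3 -> a3 -> a4 -> b4 -> c4 -> c3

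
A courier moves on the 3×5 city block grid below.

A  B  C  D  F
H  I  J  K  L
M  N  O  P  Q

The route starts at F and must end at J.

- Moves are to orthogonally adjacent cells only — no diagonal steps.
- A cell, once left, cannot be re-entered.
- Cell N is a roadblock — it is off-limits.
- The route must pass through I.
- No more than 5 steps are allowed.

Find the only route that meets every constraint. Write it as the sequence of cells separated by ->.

Any route must reach I and still end at J within 5 moves, so the order of the required stops is forced.
Route from F: 3× left (reaching B), down to I, right to J — 5 moves in all.
Check: all required cells visited; 5 ≤ 5 moves.

F -> D -> C -> B -> I -> J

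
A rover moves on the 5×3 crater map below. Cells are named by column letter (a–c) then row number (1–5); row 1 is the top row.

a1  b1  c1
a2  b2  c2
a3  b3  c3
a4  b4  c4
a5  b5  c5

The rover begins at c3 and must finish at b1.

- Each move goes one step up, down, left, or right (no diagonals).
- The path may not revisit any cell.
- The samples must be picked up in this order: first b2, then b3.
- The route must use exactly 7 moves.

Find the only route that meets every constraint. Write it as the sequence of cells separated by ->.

c3 -> c2 -> b2 -> b3 -> a3 -> a2 -> a1 -> b1

The waypoints must appear in the order b2, b3, with no cell reused.
Route from c3: up 1 to c2, left 1 to b2, down 1 to b3, left 1 to a3, up 2 to a1, right 1 to b1 — 7 moves in all.
Check: order respected (b2 at step 2, b3 at step 3); 7 moves as required.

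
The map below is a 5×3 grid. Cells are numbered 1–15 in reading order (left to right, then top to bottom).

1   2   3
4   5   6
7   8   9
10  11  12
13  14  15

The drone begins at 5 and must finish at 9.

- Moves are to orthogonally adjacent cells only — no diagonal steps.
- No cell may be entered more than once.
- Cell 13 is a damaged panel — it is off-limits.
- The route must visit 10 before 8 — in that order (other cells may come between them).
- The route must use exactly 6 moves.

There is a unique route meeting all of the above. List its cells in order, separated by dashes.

5 - 4 - 7 - 10 - 11 - 8 - 9

The waypoints must appear in the order 10, 8, with no cell reused.
Route from 5: left 1 to 4, down 2 to 10, right 1 to 11, up 1 to 8, right 1 to 9 — 6 moves in all.
Check: order respected (10 at step 3, 8 at step 5); 6 moves as required.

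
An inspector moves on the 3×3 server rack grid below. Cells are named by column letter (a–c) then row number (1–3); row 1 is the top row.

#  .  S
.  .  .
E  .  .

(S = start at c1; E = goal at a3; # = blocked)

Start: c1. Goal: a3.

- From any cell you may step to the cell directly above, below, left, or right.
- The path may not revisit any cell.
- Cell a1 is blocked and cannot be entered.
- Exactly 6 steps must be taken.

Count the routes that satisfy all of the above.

Need simple routes of exactly 6 moves from c1 to a3 (Manhattan distance 4, so 1 moves are spent on a detour and 1 undoing it).
Enumerating: c1 c2 c3 b3 b2 a2 a3 | c1 b1 b2 c2 c3 b3 a3.
That gives 2 routes.

2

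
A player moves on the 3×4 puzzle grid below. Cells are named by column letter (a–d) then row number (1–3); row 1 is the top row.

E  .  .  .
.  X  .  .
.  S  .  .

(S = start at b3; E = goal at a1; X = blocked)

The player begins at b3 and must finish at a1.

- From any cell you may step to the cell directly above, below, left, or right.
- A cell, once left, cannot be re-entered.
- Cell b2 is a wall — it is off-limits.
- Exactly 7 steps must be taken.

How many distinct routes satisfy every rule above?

3

Need simple routes of exactly 7 moves from b3 to a1 (Manhattan distance 3, so 2 moves are spent on a detour and 2 undoing it).
Enumerating: b3 c3 c2 d2 d1 c1 b1 a1 | b3 c3 d3 d2 d1 c1 b1 a1 | b3 c3 d3 d2 c2 c1 b1 a1.
That gives 3 routes.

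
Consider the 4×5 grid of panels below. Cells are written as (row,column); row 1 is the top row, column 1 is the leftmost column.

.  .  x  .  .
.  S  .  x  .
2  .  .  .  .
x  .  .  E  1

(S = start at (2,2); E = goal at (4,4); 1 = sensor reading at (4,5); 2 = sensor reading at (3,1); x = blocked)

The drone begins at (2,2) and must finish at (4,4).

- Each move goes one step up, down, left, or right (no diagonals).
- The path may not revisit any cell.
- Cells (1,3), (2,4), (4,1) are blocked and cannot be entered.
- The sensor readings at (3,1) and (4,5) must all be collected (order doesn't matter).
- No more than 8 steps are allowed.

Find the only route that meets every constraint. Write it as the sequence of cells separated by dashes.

Any route must reach (3,1) and (4,5) and still end at (4,4) within 8 moves, so the order of the required stops is forced.
Route from (2,2): left to (2,1), down to (3,1), 4× right (reaching (3,5)), down to (4,5), left to (4,4) — 8 moves in all.
Check: all required cells visited; 8 ≤ 8 moves.

(2,2) - (2,1) - (3,1) - (3,2) - (3,3) - (3,4) - (3,5) - (4,5) - (4,4)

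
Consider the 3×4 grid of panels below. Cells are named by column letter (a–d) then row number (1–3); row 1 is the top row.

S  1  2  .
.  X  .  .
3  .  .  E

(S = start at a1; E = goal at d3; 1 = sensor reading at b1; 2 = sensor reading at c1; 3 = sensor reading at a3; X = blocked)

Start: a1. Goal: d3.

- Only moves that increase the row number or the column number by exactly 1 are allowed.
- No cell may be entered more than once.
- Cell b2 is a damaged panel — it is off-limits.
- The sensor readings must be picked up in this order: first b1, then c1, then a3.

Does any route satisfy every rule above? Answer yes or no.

no

a3 lies to the left of c1, so going from c1 to a3 would need a leftward move — but moves only go right/down, so c1 cannot be visited before a3.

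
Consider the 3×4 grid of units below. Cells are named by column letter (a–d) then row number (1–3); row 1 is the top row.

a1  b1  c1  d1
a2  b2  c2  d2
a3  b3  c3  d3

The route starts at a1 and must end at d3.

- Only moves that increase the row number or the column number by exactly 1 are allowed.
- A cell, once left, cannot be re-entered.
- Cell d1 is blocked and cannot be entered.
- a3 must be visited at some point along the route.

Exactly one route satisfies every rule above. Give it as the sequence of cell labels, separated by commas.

a1, a2, a3, b3, c3, d3

Moves only go right or down, so the column and row indices never decrease.
Route from a1: 2× down (reaching a3), 3× right (reaching d3) — 5 moves in all.
Check: all required cells visited.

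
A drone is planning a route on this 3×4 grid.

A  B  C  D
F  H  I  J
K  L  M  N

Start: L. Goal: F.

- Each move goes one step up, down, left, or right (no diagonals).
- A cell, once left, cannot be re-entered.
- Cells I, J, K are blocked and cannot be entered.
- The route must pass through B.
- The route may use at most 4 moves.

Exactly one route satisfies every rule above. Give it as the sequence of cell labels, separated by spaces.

L H B A F

The budget equals the shortest possible length, so every move has to be on a shortest route through the required cells.
Route from L: up 2 to B, left 1 to A, down 1 to F — 4 moves in all.
Check: all required cells visited; 4 ≤ 4 moves.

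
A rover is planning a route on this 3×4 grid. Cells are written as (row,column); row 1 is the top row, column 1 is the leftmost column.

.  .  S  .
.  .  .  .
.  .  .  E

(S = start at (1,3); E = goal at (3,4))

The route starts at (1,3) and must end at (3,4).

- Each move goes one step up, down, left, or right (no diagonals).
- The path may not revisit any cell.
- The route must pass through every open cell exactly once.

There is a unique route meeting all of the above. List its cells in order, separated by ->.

(1,3) -> (1,4) -> (2,4) -> (2,3) -> (2,2) -> (1,2) -> (1,1) -> (2,1) -> (3,1) -> (3,2) -> (3,3) -> (3,4)

Need to visit all 12 open cells exactly once, starting at (1,3) and ending at (3,4).
Cell (1,4) has only two open neighbours ((2,4) and (1,3)), so the path must pass straight through it: one of those is the cell it's entered from and the other is where it exits.
Route from (1,3): right to (1,4), down to (2,4), 2× left (reaching (2,2)), up to (1,2), left to (1,1), 2× down (reaching (3,1)), 3× right (reaching (3,4)) — 11 moves in all.
Check: all 12 open cells covered.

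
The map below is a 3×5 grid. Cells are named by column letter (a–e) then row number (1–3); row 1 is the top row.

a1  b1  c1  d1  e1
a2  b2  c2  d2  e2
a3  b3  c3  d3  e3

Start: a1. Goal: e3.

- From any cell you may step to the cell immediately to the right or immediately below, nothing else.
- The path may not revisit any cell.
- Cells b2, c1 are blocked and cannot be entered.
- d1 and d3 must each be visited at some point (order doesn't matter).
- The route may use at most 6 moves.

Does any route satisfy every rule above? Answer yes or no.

no

Right/down moves force the required cells to be taken in the order d1, d3. Every right/down route from a1 to d1 runs into a blocked cell, so that leg cannot be completed.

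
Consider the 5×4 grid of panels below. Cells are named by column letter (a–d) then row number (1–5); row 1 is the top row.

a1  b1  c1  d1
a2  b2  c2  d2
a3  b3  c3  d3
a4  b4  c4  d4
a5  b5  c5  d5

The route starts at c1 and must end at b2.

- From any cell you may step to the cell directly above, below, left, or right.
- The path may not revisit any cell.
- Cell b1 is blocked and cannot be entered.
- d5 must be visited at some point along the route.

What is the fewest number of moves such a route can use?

Any route passes through d5 somewhere between c1 and b2. Summing Manhattan distances along the two legs (c1 → d5 → b2) gives a lower bound of 5 + 5 = 10 moves.
A route of 10 moves achieves this: c1 → c2 → c3 → c4 → d4 → d5 → c5 → b5 → b4 → b3 → b2.
Since 10 matches the lower bound, it is optimal.

10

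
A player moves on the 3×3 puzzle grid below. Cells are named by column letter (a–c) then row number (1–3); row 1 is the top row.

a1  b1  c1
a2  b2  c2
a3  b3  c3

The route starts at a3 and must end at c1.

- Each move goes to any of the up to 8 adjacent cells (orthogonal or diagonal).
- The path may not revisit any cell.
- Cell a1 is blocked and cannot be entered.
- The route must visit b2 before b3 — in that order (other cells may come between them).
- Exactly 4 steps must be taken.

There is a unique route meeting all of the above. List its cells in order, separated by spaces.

a3 b2 b3 c2 c1

The waypoints must appear in the order b2, b3, with no cell reused.
Route from a3: up-right to b2, down to b3, up-right to c2, up to c1 — 4 moves in all.
Check: order respected (b2 at step 1, b3 at step 2); 4 moves as required.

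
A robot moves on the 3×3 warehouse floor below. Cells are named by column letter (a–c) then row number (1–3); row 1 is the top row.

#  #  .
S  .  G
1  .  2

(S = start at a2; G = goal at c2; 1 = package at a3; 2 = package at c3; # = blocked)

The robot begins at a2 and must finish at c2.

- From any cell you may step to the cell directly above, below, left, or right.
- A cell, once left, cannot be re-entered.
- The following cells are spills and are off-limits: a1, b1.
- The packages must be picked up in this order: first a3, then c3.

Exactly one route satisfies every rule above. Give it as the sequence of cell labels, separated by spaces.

a2 a3 b3 c3 c2

The waypoints must appear in the order a3, c3, with no cell reused.
Route from a2: down to a3, 2× right (reaching c3), up to c2 — 4 moves in all.
Check: order respected (1 at step 1, 2 at step 3).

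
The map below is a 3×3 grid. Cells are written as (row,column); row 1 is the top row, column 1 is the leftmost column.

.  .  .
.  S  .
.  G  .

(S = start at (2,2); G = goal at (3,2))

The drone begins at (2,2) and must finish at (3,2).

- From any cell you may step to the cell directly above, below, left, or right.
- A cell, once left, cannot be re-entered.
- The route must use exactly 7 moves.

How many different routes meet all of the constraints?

2

Need simple routes of exactly 7 moves from (2,2) to (3,2) (Manhattan distance 1, so 3 moves are spent on a detour and 3 undoing it).
Enumerating: (2,2) (2,1) (1,1) (1,2) (1,3) (2,3) (3,3) (3,2) | (2,2) (2,3) (1,3) (1,2) (1,1) (2,1) (3,1) (3,2).
That gives 2 routes.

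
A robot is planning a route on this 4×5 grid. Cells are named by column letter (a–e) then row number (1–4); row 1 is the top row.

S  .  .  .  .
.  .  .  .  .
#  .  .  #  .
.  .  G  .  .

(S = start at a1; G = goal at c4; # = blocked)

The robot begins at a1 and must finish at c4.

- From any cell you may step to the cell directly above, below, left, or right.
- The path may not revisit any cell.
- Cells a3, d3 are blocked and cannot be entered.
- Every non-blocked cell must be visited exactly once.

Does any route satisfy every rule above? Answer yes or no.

Cell a4 has only one open neighbour but is neither the start nor the goal, so a Hamiltonian route would have to both enter and leave it through the same neighbour — impossible without revisiting.

no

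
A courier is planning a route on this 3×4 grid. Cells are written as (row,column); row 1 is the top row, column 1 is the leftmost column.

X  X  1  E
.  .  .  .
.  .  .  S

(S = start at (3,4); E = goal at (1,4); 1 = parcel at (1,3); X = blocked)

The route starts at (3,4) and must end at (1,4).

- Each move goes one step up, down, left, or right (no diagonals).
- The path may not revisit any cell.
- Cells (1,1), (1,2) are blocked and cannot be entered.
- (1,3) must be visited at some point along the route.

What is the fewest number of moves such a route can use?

4

Any route passes through (1,3) somewhere between (3,4) and (1,4). Summing Manhattan distances along the two legs ((3,4) → (1,3) → (1,4)) gives a lower bound of 3 + 1 = 4 moves.
A route of 4 moves achieves this: (3,4) → (2,4) → (2,3) → (1,3) → (1,4).
Since 4 matches the lower bound, it is optimal.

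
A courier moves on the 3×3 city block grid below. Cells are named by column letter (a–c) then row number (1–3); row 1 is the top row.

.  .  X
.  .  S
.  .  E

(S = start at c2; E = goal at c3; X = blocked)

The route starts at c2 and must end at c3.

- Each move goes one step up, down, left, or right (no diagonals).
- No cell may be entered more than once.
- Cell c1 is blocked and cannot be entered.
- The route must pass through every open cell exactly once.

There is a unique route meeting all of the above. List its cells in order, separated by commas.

c2, b2, b1, a1, a2, a3, b3, c3

Need to visit all 8 open cells exactly once, starting at c2 and ending at c3.
Cell b1 has only two open neighbours (b2 and a1), so the path must pass straight through it: one of those is the cell it's entered from and the other is where it exits.
Route from c2: left to b2, up to b1, left to a1, 2× down (reaching a3), 2× right (reaching c3) — 7 moves in all.
Check: all 8 open cells covered.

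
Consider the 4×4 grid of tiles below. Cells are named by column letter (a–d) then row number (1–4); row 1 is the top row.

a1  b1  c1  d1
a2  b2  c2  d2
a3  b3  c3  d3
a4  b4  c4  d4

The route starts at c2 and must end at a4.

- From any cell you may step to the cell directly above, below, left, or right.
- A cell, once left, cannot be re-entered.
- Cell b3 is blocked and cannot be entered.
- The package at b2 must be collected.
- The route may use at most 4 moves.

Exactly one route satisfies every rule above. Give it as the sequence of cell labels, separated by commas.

c2, b2, a2, a3, a4

The budget equals the shortest possible length, so every move has to be on a shortest route through the required cells.
Route from c2: left 2 to a2, down 2 to a4 — 4 moves in all.
Check: all required cells visited; 4 ≤ 4 moves.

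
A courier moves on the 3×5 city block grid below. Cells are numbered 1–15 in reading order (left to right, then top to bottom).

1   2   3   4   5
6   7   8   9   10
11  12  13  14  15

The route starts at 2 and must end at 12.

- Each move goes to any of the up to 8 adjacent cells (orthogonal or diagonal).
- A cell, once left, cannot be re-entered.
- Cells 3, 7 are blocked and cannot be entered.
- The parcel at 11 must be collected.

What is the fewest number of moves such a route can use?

3

Any route passes through 11 somewhere between 2 and 12. Summing Chebyshev distances along the two legs (2 → 11 → 12) gives a lower bound of 2 + 1 = 3 moves.
A route of 3 moves achieves this: 2 → 6 → 11 → 12.
Since 3 matches the lower bound, it is optimal.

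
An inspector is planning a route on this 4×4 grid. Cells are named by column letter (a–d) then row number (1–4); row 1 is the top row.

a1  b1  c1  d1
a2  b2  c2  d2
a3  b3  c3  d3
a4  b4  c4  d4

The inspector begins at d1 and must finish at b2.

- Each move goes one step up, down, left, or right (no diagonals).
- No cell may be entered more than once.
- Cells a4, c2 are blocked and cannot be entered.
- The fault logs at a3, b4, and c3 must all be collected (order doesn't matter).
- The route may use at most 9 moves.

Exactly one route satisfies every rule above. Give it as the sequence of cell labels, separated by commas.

The budget equals the shortest possible length, so every move has to be on a shortest route through the required cells.
Route from d1: 2× down (reaching d3), left to c3, down to c4, left to b4, up to b3, left to a3, up to a2, right to b2 — 9 moves in all.
Check: all required cells visited; 9 ≤ 9 moves.

d1, d2, d3, c3, c4, b4, b3, a3, a2, b2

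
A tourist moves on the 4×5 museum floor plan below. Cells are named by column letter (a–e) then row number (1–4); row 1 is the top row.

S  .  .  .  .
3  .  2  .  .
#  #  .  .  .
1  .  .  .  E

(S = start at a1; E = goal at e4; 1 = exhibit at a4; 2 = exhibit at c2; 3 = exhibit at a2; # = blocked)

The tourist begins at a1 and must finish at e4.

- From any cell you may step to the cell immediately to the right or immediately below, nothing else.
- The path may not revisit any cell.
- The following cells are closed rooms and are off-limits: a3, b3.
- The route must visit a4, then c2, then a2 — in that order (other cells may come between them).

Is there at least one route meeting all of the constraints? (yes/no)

c2 lies above a4, so going from a4 to c2 would need an upward move — but moves only go right/down, so a4 cannot be visited before c2.

no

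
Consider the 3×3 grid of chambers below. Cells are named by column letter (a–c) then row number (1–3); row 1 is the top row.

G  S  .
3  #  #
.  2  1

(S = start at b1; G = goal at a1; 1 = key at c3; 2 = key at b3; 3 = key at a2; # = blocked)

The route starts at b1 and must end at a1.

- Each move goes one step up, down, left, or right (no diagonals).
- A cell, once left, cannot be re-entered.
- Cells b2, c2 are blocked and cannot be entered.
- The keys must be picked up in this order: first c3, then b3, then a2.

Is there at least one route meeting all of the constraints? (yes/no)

no

c3 must be visited but has only one open neighbour (b3), and it is neither the start nor the goal — the route would have to enter and leave through b3, re-entering it.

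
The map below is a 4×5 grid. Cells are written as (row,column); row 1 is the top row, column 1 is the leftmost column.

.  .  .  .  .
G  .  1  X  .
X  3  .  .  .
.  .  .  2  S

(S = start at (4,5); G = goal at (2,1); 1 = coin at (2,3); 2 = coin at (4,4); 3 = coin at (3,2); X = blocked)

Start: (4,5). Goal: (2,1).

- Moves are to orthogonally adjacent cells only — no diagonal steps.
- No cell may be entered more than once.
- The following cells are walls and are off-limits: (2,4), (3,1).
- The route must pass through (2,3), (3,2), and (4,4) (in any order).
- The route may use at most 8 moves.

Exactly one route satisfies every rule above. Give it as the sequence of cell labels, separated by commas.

(4,5), (4,4), (4,3), (4,2), (3,2), (3,3), (2,3), (2,2), (2,1)

The budget equals the shortest possible length, so every move has to be on a shortest route through the required cells.
Route from (4,5): left 3 to (4,2), up 1 to (3,2), right 1 to (3,3), up 1 to (2,3), left 2 to (2,1) — 8 moves in all.
Check: all required cells visited; 8 ≤ 8 moves.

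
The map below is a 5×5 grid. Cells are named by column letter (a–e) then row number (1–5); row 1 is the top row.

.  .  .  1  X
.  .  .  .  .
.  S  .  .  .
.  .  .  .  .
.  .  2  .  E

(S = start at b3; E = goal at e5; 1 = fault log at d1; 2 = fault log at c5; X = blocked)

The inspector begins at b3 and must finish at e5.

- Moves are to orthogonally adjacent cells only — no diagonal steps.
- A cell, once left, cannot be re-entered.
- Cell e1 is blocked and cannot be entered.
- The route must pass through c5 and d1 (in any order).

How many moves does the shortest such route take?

11

Any route passes through c5 and d1 in some order between b3 and e5. Summing Manhattan distances along each leg and taking the cheapest ordering (b3 → d1 → c5 → e5) gives a lower bound of 4 + 5 + 2 = 11 moves.
A route of 11 moves achieves this: b3 → b2 → b1 → c1 → d1 → d2 → d3 → d4 → c4 → c5 → d5 → e5.
Since 11 matches the lower bound, it is optimal.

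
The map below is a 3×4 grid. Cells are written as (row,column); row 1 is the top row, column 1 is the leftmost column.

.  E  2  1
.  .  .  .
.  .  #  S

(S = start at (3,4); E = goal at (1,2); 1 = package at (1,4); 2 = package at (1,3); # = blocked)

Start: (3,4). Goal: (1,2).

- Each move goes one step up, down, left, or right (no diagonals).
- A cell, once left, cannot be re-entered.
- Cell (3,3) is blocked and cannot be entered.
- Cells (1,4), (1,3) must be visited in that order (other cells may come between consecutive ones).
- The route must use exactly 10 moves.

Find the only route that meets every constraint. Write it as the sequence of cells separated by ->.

The waypoints must appear in the order (1,4), (1,3), with no cell reused.
Route from (3,4): 2× up (reaching (1,4)), left to (1,3), down to (2,3), left to (2,2), down to (3,2), left to (3,1), 2× up (reaching (1,1)), right to (1,2) — 10 moves in all.
Check: order respected (1 at step 2, 2 at step 3); 10 moves as required.

(3,4) -> (2,4) -> (1,4) -> (1,3) -> (2,3) -> (2,2) -> (3,2) -> (3,1) -> (2,1) -> (1,1) -> (1,2)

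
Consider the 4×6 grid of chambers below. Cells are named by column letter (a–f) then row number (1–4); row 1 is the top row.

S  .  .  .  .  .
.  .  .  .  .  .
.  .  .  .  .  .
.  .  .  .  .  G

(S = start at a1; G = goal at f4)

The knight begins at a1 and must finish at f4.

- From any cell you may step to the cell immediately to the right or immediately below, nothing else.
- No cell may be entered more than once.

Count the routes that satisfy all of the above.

A right/down-only route from a1 to f4 makes exactly 3 down-moves and 5 right-moves in some order.
With no other constraints that would be C(8,3) = 56 routes.
That gives 56 routes.

56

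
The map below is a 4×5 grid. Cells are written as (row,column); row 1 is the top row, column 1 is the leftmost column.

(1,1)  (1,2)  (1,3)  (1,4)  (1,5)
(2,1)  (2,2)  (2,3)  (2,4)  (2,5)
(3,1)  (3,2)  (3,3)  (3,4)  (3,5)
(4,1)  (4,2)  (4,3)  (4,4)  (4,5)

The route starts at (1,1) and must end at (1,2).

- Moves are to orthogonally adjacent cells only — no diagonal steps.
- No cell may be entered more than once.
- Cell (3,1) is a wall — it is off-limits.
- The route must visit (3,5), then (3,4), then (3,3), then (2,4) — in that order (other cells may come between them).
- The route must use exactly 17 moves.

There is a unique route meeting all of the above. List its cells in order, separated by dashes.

The waypoints must appear in the order (3,5), (3,4), (3,3), (2,4), with no cell reused.
Route from (1,1): down to (2,1), right to (2,2), 2× down (reaching (4,2)), 3× right (reaching (4,5)), up to (3,5), 2× left (reaching (3,3)), up to (2,3), 2× right (reaching (2,5)), up to (1,5), 3× left (reaching (1,2)) — 17 moves in all.
Check: order respected ((3,5) at step 8, (3,4) at step 9, (3,3) at step 10, (2,4) at step 12); 17 moves as required.

(1,1) - (2,1) - (2,2) - (3,2) - (4,2) - (4,3) - (4,4) - (4,5) - (3,5) - (3,4) - (3,3) - (2,3) - (2,4) - (2,5) - (1,5) - (1,4) - (1,3) - (1,2)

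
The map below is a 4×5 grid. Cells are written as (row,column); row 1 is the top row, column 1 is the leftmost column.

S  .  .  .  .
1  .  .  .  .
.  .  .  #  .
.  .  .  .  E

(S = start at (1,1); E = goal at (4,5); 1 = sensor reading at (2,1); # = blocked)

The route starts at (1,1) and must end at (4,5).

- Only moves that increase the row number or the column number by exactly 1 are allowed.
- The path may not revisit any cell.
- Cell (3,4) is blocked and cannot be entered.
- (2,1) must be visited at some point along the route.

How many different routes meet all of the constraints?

7

A right/down-only route from (1,1) to (4,5) makes exactly 3 down-moves and 4 right-moves in some order.
With no other constraints that would be C(7,3) = 35 routes.
Split at (2,1) and multiply the segment counts (each segment already excludes blocked cells): (1,1)→(2,1): 1; (2,1)→(4,5): 7; product = 7.
That gives 7 routes.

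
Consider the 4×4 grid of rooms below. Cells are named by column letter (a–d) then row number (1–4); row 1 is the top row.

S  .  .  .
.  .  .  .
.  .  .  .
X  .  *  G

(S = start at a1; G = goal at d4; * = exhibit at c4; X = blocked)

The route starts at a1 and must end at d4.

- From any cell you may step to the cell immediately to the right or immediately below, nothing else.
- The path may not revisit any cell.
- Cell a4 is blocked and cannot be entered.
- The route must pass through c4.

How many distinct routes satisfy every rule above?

9

A right/down-only route from a1 to d4 makes exactly 3 down-moves and 3 right-moves in some order.
With no other constraints that would be C(6,3) = 20 routes.
Split at c4 and multiply the segment counts (each segment already excludes blocked cells): a1→c4: 9; c4→d4: 1; product = 9.
That gives 9 routes.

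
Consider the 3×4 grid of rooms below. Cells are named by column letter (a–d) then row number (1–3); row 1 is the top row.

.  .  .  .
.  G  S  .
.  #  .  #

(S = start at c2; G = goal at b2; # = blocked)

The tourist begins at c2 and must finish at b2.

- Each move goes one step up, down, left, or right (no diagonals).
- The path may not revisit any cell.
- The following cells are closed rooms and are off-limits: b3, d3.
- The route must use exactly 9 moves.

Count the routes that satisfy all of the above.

Need simple routes of exactly 9 moves from c2 to b2 (Manhattan distance 1, so 4 moves are spent on a detour and 4 undoing it).
No route satisfies every constraint, so the count is 0.

0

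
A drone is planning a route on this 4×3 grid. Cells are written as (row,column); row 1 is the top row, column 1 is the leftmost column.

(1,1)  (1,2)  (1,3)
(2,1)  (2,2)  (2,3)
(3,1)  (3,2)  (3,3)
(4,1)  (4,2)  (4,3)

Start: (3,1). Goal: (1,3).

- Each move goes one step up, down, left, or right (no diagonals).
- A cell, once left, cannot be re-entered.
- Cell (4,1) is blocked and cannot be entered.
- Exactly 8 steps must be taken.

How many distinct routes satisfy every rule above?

4

Need simple routes of exactly 8 moves from (3,1) to (1,3) (Manhattan distance 4, so 2 moves are spent on a detour and 2 undoing it).
Enumerating: (3,1) (2,1) (1,1) (1,2) (2,2) (3,2) (3,3) (2,3) (1,3) | (3,1) (2,1) (2,2) (3,2) (4,2) (4,3) (3,3) (2,3) (1,3) | (3,1) (3,2) (4,2) (4,3) (3,3) (2,3) (2,2) (1,2) (1,3) | (3,1) (3,2) (3,3) (2,3) (2,2) (2,1) (1,1) (1,2) (1,3).
That gives 4 routes.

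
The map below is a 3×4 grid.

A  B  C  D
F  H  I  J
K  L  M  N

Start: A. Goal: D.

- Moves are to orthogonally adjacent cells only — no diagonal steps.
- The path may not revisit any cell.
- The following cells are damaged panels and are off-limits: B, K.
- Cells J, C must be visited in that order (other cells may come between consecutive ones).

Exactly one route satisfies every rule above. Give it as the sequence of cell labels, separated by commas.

The waypoints must appear in the order J, C, with no cell reused.
Route from A: down to F, right to H, down to L, 2× right (reaching N), up to J, left to I, up to C, right to D — 9 moves in all.
Check: order respected (J at step 6, C at step 8).

A, F, H, L, M, N, J, I, C, D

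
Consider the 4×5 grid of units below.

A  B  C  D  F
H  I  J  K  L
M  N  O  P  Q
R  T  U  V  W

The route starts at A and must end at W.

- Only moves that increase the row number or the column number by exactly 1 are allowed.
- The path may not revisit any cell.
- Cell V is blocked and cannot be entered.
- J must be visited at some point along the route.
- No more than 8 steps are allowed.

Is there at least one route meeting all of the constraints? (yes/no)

yes

One route that works: A → H → I → J → O → P → Q → W.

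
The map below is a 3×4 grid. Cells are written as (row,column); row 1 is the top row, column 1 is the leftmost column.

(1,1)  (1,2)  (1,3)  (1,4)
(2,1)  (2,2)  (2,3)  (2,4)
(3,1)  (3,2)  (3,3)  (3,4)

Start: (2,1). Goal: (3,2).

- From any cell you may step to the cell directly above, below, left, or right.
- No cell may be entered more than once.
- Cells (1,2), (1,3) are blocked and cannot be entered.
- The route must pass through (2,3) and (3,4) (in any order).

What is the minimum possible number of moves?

6

Any route passes through (2,3) and (3,4) in some order between (2,1) and (3,2). Summing Manhattan distances along each leg and taking the cheapest ordering ((2,1) → (2,3) → (3,4) → (3,2)) gives a lower bound of 2 + 2 + 2 = 6 moves.
A route of 6 moves achieves this: (2,1) → (2,2) → (2,3) → (2,4) → (3,4) → (3,3) → (3,2).
Since 6 matches the lower bound, it is optimal.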